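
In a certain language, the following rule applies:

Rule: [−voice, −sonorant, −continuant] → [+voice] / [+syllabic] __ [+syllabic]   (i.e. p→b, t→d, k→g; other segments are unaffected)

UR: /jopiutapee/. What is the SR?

jobiudabee

/p/ is a voiceless stop between vowels /o/ and /i/, so it voices to [b].
/t/ is a voiceless stop between vowels /u/ and /a/, so it voices to [d].
/p/ is a voiceless stop between vowels /a/ and /e/, so it voices to [b].
Surface form: [jobiudabee].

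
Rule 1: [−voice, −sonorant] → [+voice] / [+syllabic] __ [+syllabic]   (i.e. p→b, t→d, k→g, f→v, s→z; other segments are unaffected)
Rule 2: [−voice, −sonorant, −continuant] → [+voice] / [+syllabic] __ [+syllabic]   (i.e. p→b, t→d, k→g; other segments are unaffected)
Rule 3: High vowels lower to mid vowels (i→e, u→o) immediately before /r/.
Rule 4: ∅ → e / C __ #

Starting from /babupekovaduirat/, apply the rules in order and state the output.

babubegovaduerate

Rule 1 (intervocalic voicing): /p/ is a voiceless obstruent between vowels /u/ and /e/, so it voices to [b]. /k/ is a voiceless obstruent between vowels /e/ and /o/, so it voices to [g]. /babupekovaduirat/ → babubegovaduirat.
Rule 2 (intervocalic voicing): no segment meets the environment; /babubegovaduirat/ is unchanged.
Rule 3 (pre-rhotic lowering): /i/ is a high vowel immediately before /r/, so it lowers to [e]. /babubegovaduirat/ → babubegovaduerat.
Rule 4 (final e-epenthesis): the form ends in the consonant /t/, so [e] is inserted word-finally. /babubegovaduerat/ → babubegovaduerate.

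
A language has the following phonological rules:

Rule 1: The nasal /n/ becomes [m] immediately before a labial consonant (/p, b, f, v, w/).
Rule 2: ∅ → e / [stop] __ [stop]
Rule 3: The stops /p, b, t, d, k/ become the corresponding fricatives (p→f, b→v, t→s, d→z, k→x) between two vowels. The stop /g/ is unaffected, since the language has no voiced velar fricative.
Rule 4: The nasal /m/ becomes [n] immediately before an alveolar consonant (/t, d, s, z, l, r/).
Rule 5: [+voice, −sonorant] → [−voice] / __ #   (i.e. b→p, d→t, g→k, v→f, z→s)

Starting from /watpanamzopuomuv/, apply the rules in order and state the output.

wasefananzofuomuf

Rule 1 (nasal place assimilation): no segment meets the environment; /watpanamzopuomuv/ is unchanged.
Rule 2 (stop-cluster e-epenthesis): /t/ and /p/ form a stop–stop cluster, so [e] is inserted between them. /watpanamzopuomuv/ → watepanamzopuomuv.
Rule 3 (intervocalic spirantization): /t/ is a stop between vowels /a/ and /e/, so it spirantizes to the fricative [s]. /p/ is a stop between vowels /e/ and /a/, so it spirantizes to the fricative [f]. /p/ is a stop between vowels /o/ and /u/, so it spirantizes to the fricative [f]. /watepanamzopuomuv/ → wasefanamzofuomuv.
Rule 4 (nasal place assimilation): /m/ precedes the alveolar consonant /z/, so it assimilates in place to [n]. /wasefanamzofuomuv/ → wasefananzofuomuv.
Rule 5 (final devoicing): /v/ is a voiced obstruent in word-final position, so it devoices to [f]. /wasefananzofuomuv/ → wasefananzofuomuf.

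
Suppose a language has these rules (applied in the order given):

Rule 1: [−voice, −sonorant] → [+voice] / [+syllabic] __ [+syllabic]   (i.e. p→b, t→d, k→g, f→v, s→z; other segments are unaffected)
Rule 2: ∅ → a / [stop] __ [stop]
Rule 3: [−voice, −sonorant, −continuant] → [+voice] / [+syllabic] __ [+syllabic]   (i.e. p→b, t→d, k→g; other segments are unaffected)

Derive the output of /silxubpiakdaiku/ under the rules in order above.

Rule 1 (intervocalic voicing): /k/ is a voiceless obstruent between vowels /i/ and /u/, so it voices to [g]. /silxubpiakdaiku/ → silxubpiakdaigu.
Rule 2 (stop-cluster a-epenthesis): /b/ and /p/ form a stop–stop cluster, so [a] is inserted between them. /k/ and /d/ form a stop–stop cluster, so [a] is inserted between them. /silxubpiakdaigu/ → silxubapiakadaigu.
Rule 3 (intervocalic voicing): /p/ is a voiceless stop between vowels /a/ and /i/, so it voices to [b]. /k/ is a voiceless stop between vowels /a/ and /a/, so it voices to [g]. /silxubapiakadaigu/ → silxubabiagadaigu.

silxubabiagadaigu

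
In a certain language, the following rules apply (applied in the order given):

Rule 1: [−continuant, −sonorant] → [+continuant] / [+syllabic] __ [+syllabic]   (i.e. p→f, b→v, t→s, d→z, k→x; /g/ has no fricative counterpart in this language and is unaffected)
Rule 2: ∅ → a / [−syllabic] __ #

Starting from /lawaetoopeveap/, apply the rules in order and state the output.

lawaesoofeveapa

Rule 1 (intervocalic spirantization): /t/ is a stop between vowels /e/ and /o/, so it spirantizes to the fricative [s]. /p/ is a stop between vowels /o/ and /e/, so it spirantizes to the fricative [f]. /lawaetoopeveap/ → lawaesoofeveap.
Rule 2 (final a-epenthesis): the form ends in the consonant /p/, so [a] is inserted word-finally. /lawaesoofeveap/ → lawaesoofeveapa.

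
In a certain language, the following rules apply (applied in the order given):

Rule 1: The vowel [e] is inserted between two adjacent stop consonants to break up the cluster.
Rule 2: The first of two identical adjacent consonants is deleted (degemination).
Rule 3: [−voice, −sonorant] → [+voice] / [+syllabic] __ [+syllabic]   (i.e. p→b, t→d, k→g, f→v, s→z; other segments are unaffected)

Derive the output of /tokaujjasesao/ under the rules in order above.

Rule 1 (stop-cluster e-epenthesis): no segment meets the environment; /tokaujjasesao/ is unchanged.
Rule 2 (degemination): /jj/ is a geminate; the first /j/ deletes. /tokaujjasesao/ → tokaujasesao.
Rule 3 (intervocalic voicing): /k/ is a voiceless obstruent between vowels /o/ and /a/, so it voices to [g]. /s/ is a voiceless obstruent between vowels /a/ and /e/, so it voices to [z]. /s/ is a voiceless obstruent between vowels /e/ and /a/, so it voices to [z]. /tokaujasesao/ → togaujazezao.

togaujazezao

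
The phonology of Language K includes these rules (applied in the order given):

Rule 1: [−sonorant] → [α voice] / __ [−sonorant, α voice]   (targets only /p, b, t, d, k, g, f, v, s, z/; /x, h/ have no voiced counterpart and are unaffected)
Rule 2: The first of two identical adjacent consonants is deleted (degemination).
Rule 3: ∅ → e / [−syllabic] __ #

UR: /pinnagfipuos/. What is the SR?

Rule 1 (regressive voicing assimilation): /g/ precedes the voiceless obstruent /f/, so it devoices to [k] by assimilation. /pinnagfipuos/ → pinnakfipuos.
Rule 2 (degemination): /nn/ is a geminate; the first /n/ deletes. /pinnakfipuos/ → pinakfipuos.
Rule 3 (final e-epenthesis): the form ends in the consonant /s/, so [e] is inserted word-finally. /pinakfipuos/ → pinakfipuose.

pinakfipuose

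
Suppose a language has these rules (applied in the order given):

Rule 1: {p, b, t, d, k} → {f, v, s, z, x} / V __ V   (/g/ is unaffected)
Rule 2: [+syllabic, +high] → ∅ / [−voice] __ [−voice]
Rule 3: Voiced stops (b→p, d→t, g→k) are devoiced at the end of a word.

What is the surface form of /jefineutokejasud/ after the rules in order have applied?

Rule 1 (intervocalic spirantization): /t/ is a stop between vowels /u/ and /o/, so it spirantizes to the fricative [s]. /k/ is a stop between vowels /o/ and /e/, so it spirantizes to the fricative [x]. /jefineutokejasud/ → jefineusoxejasud.
Rule 2 (high vowel syncope): no segment meets the environment; /jefineusoxejasud/ is unchanged.
Rule 3 (final devoicing): /d/ is a voiced stop in word-final position, so it devoices to [t]. /jefineusoxejasud/ → jefineusoxejasut.

jefineusoxejasut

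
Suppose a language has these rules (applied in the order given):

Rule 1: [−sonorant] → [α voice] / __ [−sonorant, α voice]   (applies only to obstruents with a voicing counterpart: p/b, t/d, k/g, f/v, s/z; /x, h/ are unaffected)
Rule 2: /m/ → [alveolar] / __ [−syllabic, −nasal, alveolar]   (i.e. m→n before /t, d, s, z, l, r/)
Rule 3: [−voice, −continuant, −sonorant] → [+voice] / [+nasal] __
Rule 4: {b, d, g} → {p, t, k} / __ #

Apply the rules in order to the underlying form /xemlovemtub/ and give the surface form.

Rule 1 (regressive voicing assimilation): no segment meets the environment; /xemlovemtub/ is unchanged.
Rule 2 (nasal place assimilation): /m/ precedes the alveolar consonant /l/, so it assimilates in place to [n]. /m/ precedes the alveolar consonant /t/, so it assimilates in place to [n]. /xemlovemtub/ → xenloventub.
Rule 3 (post-nasal voicing): /t/ is a voiceless stop immediately after the nasal /n/, so it voices to [d]. /xenloventub/ → xenlovendub.
Rule 4 (final devoicing): /b/ is a voiced stop in word-final position, so it devoices to [p]. /xenlovendub/ → xenlovendup.

xenlovendup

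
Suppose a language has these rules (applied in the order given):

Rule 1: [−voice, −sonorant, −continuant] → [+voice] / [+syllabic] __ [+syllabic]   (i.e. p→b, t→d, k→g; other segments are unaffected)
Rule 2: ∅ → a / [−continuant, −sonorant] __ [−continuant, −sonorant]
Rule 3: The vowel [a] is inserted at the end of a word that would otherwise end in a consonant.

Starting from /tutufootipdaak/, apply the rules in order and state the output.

tudufoodipadaaka

Rule 1 (intervocalic voicing): /t/ is a voiceless stop between vowels /u/ and /u/, so it voices to [d]. /t/ is a voiceless stop between vowels /o/ and /i/, so it voices to [d]. /tutufootipdaak/ → tudufoodipdaak.
Rule 2 (stop-cluster a-epenthesis): /p/ and /d/ form a stop–stop cluster, so [a] is inserted between them. /tudufoodipdaak/ → tudufoodipadaak.
Rule 3 (final a-epenthesis): the form ends in the consonant /k/, so [a] is inserted word-finally. /tudufoodipadaak/ → tudufoodipadaaka.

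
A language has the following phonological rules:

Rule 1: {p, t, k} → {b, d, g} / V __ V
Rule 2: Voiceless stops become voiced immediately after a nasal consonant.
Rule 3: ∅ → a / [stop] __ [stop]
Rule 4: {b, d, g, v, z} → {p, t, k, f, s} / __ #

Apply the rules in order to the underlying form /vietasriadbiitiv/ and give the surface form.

viedasriadabiidif

Rule 1 (intervocalic voicing): /t/ is a voiceless stop between vowels /e/ and /a/, so it voices to [d]. /t/ is a voiceless stop between vowels /i/ and /i/, so it voices to [d]. /vietasriadbiitiv/ → viedasriadbiidiv.
Rule 2 (post-nasal voicing): no segment meets the environment; /viedasriadbiidiv/ is unchanged.
Rule 3 (stop-cluster a-epenthesis): /d/ and /b/ form a stop–stop cluster, so [a] is inserted between them. /viedasriadbiidiv/ → viedasriadabiidiv.
Rule 4 (final devoicing): /v/ is a voiced obstruent in word-final position, so it devoices to [f]. /viedasriadabiidiv/ → viedasriadabiidif.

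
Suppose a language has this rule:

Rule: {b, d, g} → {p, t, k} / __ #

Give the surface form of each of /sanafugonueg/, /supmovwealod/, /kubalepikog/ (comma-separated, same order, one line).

/sanafugonueg/: /g/ is a voiced stop in word-final position, so it devoices to [k]. → [sanafugonuek].
/supmovwealod/: /d/ is a voiced stop in word-final position, so it devoices to [t]. → [supmovwealot].
/kubalepikog/: /g/ is a voiced stop in word-final position, so it devoices to [k]. → [kubalepikok].

sanafugonuek, supmovwealot, kubalepikok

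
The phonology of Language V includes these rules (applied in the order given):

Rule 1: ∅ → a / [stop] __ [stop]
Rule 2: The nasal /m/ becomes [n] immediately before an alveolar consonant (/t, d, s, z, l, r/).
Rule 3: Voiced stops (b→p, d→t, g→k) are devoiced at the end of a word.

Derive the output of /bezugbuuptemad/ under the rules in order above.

bezugabuupatemat

Rule 1 (stop-cluster a-epenthesis): /g/ and /b/ form a stop–stop cluster, so [a] is inserted between them. /p/ and /t/ form a stop–stop cluster, so [a] is inserted between them. /bezugbuuptemad/ → bezugabuupatemad.
Rule 2 (nasal place assimilation): no segment meets the environment; /bezugabuupatemad/ is unchanged.
Rule 3 (final devoicing): /d/ is a voiced stop in word-final position, so it devoices to [t]. /bezugabuupatemad/ → bezugabuupatemat.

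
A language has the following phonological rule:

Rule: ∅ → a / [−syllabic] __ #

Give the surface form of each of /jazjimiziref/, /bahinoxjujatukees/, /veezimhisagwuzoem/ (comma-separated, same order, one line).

/jazjimiziref/: the form ends in the consonant /f/, so [a] is inserted word-finally. → [jazjimizirefa].
/bahinoxjujatukees/: the form ends in the consonant /s/, so [a] is inserted word-finally. → [bahinoxjujatukeesa].
/veezimhisagwuzoem/: the form ends in the consonant /m/, so [a] is inserted word-finally. → [veezimhisagwuzoema].

jazjimizirefa, bahinoxjujatukeesa, veezimhisagwuzoema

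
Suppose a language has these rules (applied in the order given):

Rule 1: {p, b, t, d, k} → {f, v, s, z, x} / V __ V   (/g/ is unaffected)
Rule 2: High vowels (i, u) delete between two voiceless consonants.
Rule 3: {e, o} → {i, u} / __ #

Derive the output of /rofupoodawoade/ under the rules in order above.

roffoozawoazi

Rule 1 (intervocalic spirantization): /p/ is a stop between vowels /u/ and /o/, so it spirantizes to the fricative [f]. /d/ is a stop between vowels /o/ and /a/, so it spirantizes to the fricative [z]. /d/ is a stop between vowels /a/ and /e/, so it spirantizes to the fricative [z]. /rofupoodawoade/ → rofufoozawoaze.
Rule 2 (high vowel syncope): /u/ is a high vowel flanked by voiceless consonants /f/ and /f/, so it deletes. /rofufoozawoaze/ → roffoozawoaze.
Rule 3 (final vowel raising): /e/ is a mid vowel in word-final position, so it raises to [i]. /roffoozawoaze/ → roffoozawoazi.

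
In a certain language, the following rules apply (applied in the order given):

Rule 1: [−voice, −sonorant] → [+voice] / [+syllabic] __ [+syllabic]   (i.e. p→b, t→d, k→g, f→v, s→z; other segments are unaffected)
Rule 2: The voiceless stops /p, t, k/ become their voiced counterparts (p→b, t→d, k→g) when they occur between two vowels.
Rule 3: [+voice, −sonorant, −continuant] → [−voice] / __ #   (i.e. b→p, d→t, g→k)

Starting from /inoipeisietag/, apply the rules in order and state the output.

inoibeiziedak

Rule 1 (intervocalic voicing): /p/ is a voiceless obstruent between vowels /i/ and /e/, so it voices to [b]. /s/ is a voiceless obstruent between vowels /i/ and /i/, so it voices to [z]. /t/ is a voiceless obstruent between vowels /e/ and /a/, so it voices to [d]. /inoipeisietag/ → inoibeiziedag.
Rule 2 (intervocalic voicing): no segment meets the environment; /inoibeiziedag/ is unchanged.
Rule 3 (final devoicing): /g/ is a voiced stop in word-final position, so it devoices to [k]. /inoibeiziedag/ → inoibeiziedak.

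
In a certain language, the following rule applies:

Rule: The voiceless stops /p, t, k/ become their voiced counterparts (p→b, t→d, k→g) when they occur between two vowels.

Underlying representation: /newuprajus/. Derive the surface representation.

newuprajus

No segment of /newuprajus/ meets the structural description of the rule, so the form surfaces unchanged.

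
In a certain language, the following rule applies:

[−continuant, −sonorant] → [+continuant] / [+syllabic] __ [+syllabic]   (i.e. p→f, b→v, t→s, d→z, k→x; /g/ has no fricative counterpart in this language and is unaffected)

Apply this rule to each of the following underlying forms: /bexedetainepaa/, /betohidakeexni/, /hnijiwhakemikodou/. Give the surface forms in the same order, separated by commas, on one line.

/bexedetainepaa/: /d/ is a stop between vowels /e/ and /e/, so it spirantizes to the fricative [z]. /t/ is a stop between vowels /e/ and /a/, so it spirantizes to the fricative [s]. /p/ is a stop between vowels /e/ and /a/, so it spirantizes to the fricative [f]. → [bexezesainefaa].
/betohidakeexni/: /t/ is a stop between vowels /e/ and /o/, so it spirantizes to the fricative [s]. /d/ is a stop between vowels /i/ and /a/, so it spirantizes to the fricative [z]. /k/ is a stop between vowels /a/ and /e/, so it spirantizes to the fricative [x]. → [besohizaxeexni].
/hnijiwhakemikodou/: /k/ is a stop between vowels /a/ and /e/, so it spirantizes to the fricative [x]. /k/ is a stop between vowels /i/ and /o/, so it spirantizes to the fricative [x]. /d/ is a stop between vowels /o/ and /o/, so it spirantizes to the fricative [z]. → [hnijiwhaxemixozou].

bexezesainefaa, besohizaxeexni, hnijiwhaxemixozou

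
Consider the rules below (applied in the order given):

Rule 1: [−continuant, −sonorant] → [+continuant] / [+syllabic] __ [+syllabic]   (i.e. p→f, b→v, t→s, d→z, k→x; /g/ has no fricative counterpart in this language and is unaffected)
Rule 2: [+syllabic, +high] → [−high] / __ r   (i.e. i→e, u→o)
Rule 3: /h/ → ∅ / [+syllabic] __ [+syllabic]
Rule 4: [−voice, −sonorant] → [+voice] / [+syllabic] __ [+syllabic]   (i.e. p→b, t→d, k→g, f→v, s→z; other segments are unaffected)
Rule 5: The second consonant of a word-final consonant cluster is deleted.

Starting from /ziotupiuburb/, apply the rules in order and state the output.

ziozuviuvor

Rule 1 (intervocalic spirantization): /t/ is a stop between vowels /o/ and /u/, so it spirantizes to the fricative [s]. /p/ is a stop between vowels /u/ and /i/, so it spirantizes to the fricative [f]. /b/ is a stop between vowels /u/ and /u/, so it spirantizes to the fricative [v]. /ziotupiuburb/ → ziosufiuvurb.
Rule 2 (pre-rhotic lowering): /u/ is a high vowel immediately before /r/, so it lowers to [o]. /ziosufiuvurb/ → ziosufiuvorb.
Rule 3 (intervocalic h-deletion): no segment meets the environment; /ziosufiuvorb/ is unchanged.
Rule 4 (intervocalic voicing): /s/ is a voiceless obstruent between vowels /o/ and /u/, so it voices to [z]. /f/ is a voiceless obstruent between vowels /u/ and /i/, so it voices to [v]. /ziosufiuvorb/ → ziozuviuvorb.
Rule 5 (final cluster simplification): /b/ is the second consonant of a word-final cluster /rb/, so it deletes. /ziozuviuvorb/ → ziozuviuvor.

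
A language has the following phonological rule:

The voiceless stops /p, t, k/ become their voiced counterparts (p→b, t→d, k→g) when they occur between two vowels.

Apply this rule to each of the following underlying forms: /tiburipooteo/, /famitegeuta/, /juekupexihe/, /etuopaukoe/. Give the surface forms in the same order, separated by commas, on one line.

/tiburipooteo/: /p/ is a voiceless stop between vowels /i/ and /o/, so it voices to [b]. /t/ is a voiceless stop between vowels /o/ and /e/, so it voices to [d]. → [tiburiboodeo].
/famitegeuta/: /t/ is a voiceless stop between vowels /i/ and /e/, so it voices to [d]. /t/ is a voiceless stop between vowels /u/ and /a/, so it voices to [d]. → [famidegeuda].
/juekupexihe/: /k/ is a voiceless stop between vowels /e/ and /u/, so it voices to [g]. /p/ is a voiceless stop between vowels /u/ and /e/, so it voices to [b]. → [juegubexihe].
/etuopaukoe/: /t/ is a voiceless stop between vowels /e/ and /u/, so it voices to [d]. /p/ is a voiceless stop between vowels /o/ and /a/, so it voices to [b]. /k/ is a voiceless stop between vowels /u/ and /o/, so it voices to [g]. → [eduobaugoe].

tiburiboodeo, famidegeuda, juegubexihe, eduobaugoe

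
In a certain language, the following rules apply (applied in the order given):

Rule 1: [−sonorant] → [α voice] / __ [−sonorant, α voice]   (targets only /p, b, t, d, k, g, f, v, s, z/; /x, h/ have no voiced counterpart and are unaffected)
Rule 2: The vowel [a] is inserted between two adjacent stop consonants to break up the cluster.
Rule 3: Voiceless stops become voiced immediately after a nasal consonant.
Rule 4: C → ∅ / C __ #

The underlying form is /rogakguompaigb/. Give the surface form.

rogagaguombaigab

Rule 1 (regressive voicing assimilation): /k/ precedes the voiced obstruent /g/, so it voices to [g] by assimilation. /rogakguompaigb/ → rogagguompaigb.
Rule 2 (stop-cluster a-epenthesis): /g/ and /g/ form a stop–stop cluster, so [a] is inserted between them. /g/ and /b/ form a stop–stop cluster, so [a] is inserted between them. /rogagguompaigb/ → rogagaguompaigab.
Rule 3 (post-nasal voicing): /p/ is a voiceless stop immediately after the nasal /m/, so it voices to [b]. /rogagaguompaigab/ → rogagaguombaigab.
Rule 4 (final cluster simplification): no segment meets the environment; /rogagaguombaigab/ is unchanged.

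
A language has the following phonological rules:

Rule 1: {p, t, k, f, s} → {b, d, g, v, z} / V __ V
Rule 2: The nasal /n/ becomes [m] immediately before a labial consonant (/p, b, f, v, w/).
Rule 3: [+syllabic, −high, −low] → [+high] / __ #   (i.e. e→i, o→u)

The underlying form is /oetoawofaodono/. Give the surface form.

Rule 1 (intervocalic voicing): /t/ is a voiceless obstruent between vowels /e/ and /o/, so it voices to [d]. /f/ is a voiceless obstruent between vowels /o/ and /a/, so it voices to [v]. /oetoawofaodono/ → oedoawovaodono.
Rule 2 (nasal place assimilation): no segment meets the environment; /oedoawovaodono/ is unchanged.
Rule 3 (final vowel raising): /o/ is a mid vowel in word-final position, so it raises to [u]. /oedoawovaodono/ → oedoawovaodonu.

oedoawovaodonu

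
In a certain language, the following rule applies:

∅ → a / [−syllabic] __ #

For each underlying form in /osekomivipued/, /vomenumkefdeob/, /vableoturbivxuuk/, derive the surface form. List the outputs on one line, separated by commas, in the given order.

/osekomivipued/: the form ends in the consonant /d/, so [a] is inserted word-finally. → [osekomivipueda].
/vomenumkefdeob/: the form ends in the consonant /b/, so [a] is inserted word-finally. → [vomenumkefdeoba].
/vableoturbivxuuk/: the form ends in the consonant /k/, so [a] is inserted word-finally. → [vableoturbivxuuka].

osekomivipueda, vomenumkefdeoba, vableoturbivxuuka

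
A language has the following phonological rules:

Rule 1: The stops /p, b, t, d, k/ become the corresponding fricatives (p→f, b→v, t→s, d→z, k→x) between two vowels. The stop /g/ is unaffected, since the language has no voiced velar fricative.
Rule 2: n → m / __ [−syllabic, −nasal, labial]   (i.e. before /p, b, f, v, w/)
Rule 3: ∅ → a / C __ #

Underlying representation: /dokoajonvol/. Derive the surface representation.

Rule 1 (intervocalic spirantization): /k/ is a stop between vowels /o/ and /o/, so it spirantizes to the fricative [x]. /dokoajonvol/ → doxoajonvol.
Rule 2 (nasal place assimilation): /n/ precedes the labial consonant /v/, so it assimilates in place to [m]. /doxoajonvol/ → doxoajomvol.
Rule 3 (final a-epenthesis): the form ends in the consonant /l/, so [a] is inserted word-finally. /doxoajomvol/ → doxoajomvola.

doxoajomvola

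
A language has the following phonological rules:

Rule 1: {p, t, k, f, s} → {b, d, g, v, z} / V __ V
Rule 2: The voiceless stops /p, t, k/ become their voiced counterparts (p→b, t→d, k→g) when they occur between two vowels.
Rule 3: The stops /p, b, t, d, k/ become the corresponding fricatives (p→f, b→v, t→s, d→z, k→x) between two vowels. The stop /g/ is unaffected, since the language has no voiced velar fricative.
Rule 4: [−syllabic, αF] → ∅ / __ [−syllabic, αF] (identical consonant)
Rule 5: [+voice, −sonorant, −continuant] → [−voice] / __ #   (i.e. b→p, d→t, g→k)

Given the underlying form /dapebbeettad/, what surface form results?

Rule 1 (intervocalic voicing): /p/ is a voiceless obstruent between vowels /a/ and /e/, so it voices to [b]. /dapebbeettad/ → dabebbeettad.
Rule 2 (intervocalic voicing): no segment meets the environment; /dabebbeettad/ is unchanged.
Rule 3 (intervocalic spirantization): /b/ is a stop between vowels /a/ and /e/, so it spirantizes to the fricative [v]. /dabebbeettad/ → davebbeettad.
Rule 4 (degemination): /bb/ is a geminate; the first /b/ deletes. /tt/ is a geminate; the first /t/ deletes. /davebbeettad/ → davebeetad.
Rule 5 (final devoicing): /d/ is a voiced stop in word-final position, so it devoices to [t]. /davebeetad/ → davebeetat.

davebeetat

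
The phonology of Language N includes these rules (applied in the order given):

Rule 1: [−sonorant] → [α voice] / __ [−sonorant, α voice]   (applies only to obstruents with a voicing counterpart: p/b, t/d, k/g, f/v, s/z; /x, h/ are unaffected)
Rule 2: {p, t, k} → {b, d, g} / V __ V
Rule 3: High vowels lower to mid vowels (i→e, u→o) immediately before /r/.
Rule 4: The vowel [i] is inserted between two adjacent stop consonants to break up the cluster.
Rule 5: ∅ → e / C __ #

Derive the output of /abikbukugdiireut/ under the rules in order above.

abigibugugidiereute

Rule 1 (regressive voicing assimilation): /k/ precedes the voiced obstruent /b/, so it voices to [g] by assimilation. /abikbukugdiireut/ → abigbukugdiireut.
Rule 2 (intervocalic voicing): /k/ is a voiceless stop between vowels /u/ and /u/, so it voices to [g]. /abigbukugdiireut/ → abigbugugdiireut.
Rule 3 (pre-rhotic lowering): /i/ is a high vowel immediately before /r/, so it lowers to [e]. /abigbugugdiireut/ → abigbugugdiereut.
Rule 4 (stop-cluster i-epenthesis): /g/ and /b/ form a stop–stop cluster, so [i] is inserted between them. /g/ and /d/ form a stop–stop cluster, so [i] is inserted between them. /abigbugugdiereut/ → abigibugugidiereut.
Rule 5 (final e-epenthesis): the form ends in the consonant /t/, so [e] is inserted word-finally. /abigibugugidiereut/ → abigibugugidiereute.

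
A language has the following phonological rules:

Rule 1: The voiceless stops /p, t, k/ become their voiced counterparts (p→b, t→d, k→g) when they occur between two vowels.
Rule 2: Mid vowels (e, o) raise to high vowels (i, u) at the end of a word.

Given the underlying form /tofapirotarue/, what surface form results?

tofabirodarui

Rule 1 (intervocalic voicing): /p/ is a voiceless stop between vowels /a/ and /i/, so it voices to [b]. /t/ is a voiceless stop between vowels /o/ and /a/, so it voices to [d]. /tofapirotarue/ → tofabirodarue.
Rule 2 (final vowel raising): /e/ is a mid vowel in word-final position, so it raises to [i]. /tofabirodarue/ → tofabirodarui.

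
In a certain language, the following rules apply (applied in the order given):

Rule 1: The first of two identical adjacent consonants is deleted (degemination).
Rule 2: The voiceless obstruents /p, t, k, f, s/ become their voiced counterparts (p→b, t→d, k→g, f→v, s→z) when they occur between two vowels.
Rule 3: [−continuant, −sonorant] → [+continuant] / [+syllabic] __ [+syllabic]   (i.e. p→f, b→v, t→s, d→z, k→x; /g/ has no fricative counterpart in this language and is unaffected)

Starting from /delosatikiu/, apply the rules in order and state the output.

Rule 1 (degemination): no segment meets the environment; /delosatikiu/ is unchanged.
Rule 2 (intervocalic voicing): /s/ is a voiceless obstruent between vowels /o/ and /a/, so it voices to [z]. /t/ is a voiceless obstruent between vowels /a/ and /i/, so it voices to [d]. /k/ is a voiceless obstruent between vowels /i/ and /i/, so it voices to [g]. /delosatikiu/ → delozadigiu.
Rule 3 (intervocalic spirantization): /d/ is a stop between vowels /a/ and /i/, so it spirantizes to the fricative [z]. /delozadigiu/ → delozazigiu.

delozazigiu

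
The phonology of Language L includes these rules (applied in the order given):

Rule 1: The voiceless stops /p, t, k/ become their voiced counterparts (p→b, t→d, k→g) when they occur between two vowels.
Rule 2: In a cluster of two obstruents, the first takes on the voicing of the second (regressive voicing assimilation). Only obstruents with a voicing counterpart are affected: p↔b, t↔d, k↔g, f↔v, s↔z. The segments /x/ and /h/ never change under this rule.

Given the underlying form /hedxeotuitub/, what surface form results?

hetxeoduidub

Rule 1 (intervocalic voicing): /t/ is a voiceless stop between vowels /o/ and /u/, so it voices to [d]. /t/ is a voiceless stop between vowels /i/ and /u/, so it voices to [d]. /hedxeotuitub/ → hedxeoduidub.
Rule 2 (regressive voicing assimilation): /d/ precedes the voiceless obstruent /x/, so it devoices to [t] by assimilation. /hedxeoduidub/ → hetxeoduidub.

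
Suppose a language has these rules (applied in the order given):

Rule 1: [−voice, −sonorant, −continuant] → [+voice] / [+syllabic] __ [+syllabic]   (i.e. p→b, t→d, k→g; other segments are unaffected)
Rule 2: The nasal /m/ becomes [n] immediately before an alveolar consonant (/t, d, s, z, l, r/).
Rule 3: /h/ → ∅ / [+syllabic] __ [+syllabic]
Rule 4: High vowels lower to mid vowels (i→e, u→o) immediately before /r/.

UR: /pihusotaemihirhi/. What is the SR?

piusodaemierhi

Rule 1 (intervocalic voicing): /t/ is a voiceless stop between vowels /o/ and /a/, so it voices to [d]. /pihusotaemihirhi/ → pihusodaemihirhi.
Rule 2 (nasal place assimilation): no segment meets the environment; /pihusodaemihirhi/ is unchanged.
Rule 3 (intervocalic h-deletion): /h/ occurs between vowels /i/ and /u/, so it deletes. /h/ occurs between vowels /i/ and /i/, so it deletes. /pihusodaemihirhi/ → piusodaemiirhi.
Rule 4 (pre-rhotic lowering): /i/ is a high vowel immediately before /r/, so it lowers to [e]. /piusodaemiirhi/ → piusodaemierhi.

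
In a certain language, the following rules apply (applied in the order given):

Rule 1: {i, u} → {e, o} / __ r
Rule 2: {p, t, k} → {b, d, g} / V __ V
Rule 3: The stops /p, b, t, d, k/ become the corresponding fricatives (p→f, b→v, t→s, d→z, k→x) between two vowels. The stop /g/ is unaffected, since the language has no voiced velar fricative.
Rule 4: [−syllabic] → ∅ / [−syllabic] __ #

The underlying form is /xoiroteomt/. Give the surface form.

Rule 1 (pre-rhotic lowering): /i/ is a high vowel immediately before /r/, so it lowers to [e]. /xoiroteomt/ → xoeroteomt.
Rule 2 (intervocalic voicing): /t/ is a voiceless stop between vowels /o/ and /e/, so it voices to [d]. /xoeroteomt/ → xoerodeomt.
Rule 3 (intervocalic spirantization): /d/ is a stop between vowels /o/ and /e/, so it spirantizes to the fricative [z]. /xoerodeomt/ → xoerozeomt.
Rule 4 (final cluster simplification): /t/ is the second consonant of a word-final cluster /mt/, so it deletes. /xoerozeomt/ → xoerozeom.

xoerozeom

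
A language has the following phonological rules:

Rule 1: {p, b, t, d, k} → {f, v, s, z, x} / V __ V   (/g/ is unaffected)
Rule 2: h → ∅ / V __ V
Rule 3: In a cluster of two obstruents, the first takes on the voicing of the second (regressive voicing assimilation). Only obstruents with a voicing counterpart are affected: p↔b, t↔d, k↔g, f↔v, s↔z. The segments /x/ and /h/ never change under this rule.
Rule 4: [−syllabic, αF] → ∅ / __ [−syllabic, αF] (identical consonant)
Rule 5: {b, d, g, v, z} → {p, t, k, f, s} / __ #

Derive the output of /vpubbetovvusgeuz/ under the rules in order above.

fpubesovuzgeus

Rule 1 (intervocalic spirantization): /t/ is a stop between vowels /e/ and /o/, so it spirantizes to the fricative [s]. /vpubbetovvusgeuz/ → vpubbesovvusgeuz.
Rule 2 (intervocalic h-deletion): no segment meets the environment; /vpubbesovvusgeuz/ is unchanged.
Rule 3 (regressive voicing assimilation): /v/ precedes the voiceless obstruent /p/, so it devoices to [f] by assimilation. /s/ precedes the voiced obstruent /g/, so it voices to [z] by assimilation. /vpubbesovvusgeuz/ → fpubbesovvuzgeuz.
Rule 4 (degemination): /bb/ is a geminate; the first /b/ deletes. /vv/ is a geminate; the first /v/ deletes. /fpubbesovvuzgeuz/ → fpubesovuzgeuz.
Rule 5 (final devoicing): /z/ is a voiced obstruent in word-final position, so it devoices to [s]. /fpubesovuzgeuz/ → fpubesovuzgeus.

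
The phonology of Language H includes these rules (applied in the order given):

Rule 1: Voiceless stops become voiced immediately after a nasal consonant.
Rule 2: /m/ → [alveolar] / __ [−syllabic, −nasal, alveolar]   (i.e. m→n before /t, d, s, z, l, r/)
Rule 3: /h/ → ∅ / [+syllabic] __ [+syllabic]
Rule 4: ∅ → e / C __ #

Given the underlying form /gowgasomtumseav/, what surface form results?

Rule 1 (post-nasal voicing): /t/ is a voiceless stop immediately after the nasal /m/, so it voices to [d]. /gowgasomtumseav/ → gowgasomdumseav.
Rule 2 (nasal place assimilation): /m/ precedes the alveolar consonant /d/, so it assimilates in place to [n]. /m/ precedes the alveolar consonant /s/, so it assimilates in place to [n]. /gowgasomdumseav/ → gowgasondunseav.
Rule 3 (intervocalic h-deletion): no segment meets the environment; /gowgasondunseav/ is unchanged.
Rule 4 (final e-epenthesis): the form ends in the consonant /v/, so [e] is inserted word-finally. /gowgasondunseav/ → gowgasondunseave.

gowgasondunseave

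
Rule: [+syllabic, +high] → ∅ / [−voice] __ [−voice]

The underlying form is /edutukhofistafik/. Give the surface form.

/u/ is a high vowel flanked by voiceless consonants /t/ and /k/, so it deletes.
/i/ is a high vowel flanked by voiceless consonants /f/ and /s/, so it deletes.
/i/ is a high vowel flanked by voiceless consonants /f/ and /k/, so it deletes.
The other instance of /u/ does not occur in the required environment and remains unchanged.
Surface form: [edutkhofstafk].

edutkhofstafk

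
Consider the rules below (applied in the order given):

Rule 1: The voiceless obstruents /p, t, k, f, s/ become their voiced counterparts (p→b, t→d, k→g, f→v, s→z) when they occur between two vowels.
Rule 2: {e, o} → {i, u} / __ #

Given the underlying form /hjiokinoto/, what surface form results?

Rule 1 (intervocalic voicing): /k/ is a voiceless obstruent between vowels /o/ and /i/, so it voices to [g]. /t/ is a voiceless obstruent between vowels /o/ and /o/, so it voices to [d]. /hjiokinoto/ → hjioginodo.
Rule 2 (final vowel raising): /o/ is a mid vowel in word-final position, so it raises to [u]. /hjioginodo/ → hjioginodu.

hjioginodu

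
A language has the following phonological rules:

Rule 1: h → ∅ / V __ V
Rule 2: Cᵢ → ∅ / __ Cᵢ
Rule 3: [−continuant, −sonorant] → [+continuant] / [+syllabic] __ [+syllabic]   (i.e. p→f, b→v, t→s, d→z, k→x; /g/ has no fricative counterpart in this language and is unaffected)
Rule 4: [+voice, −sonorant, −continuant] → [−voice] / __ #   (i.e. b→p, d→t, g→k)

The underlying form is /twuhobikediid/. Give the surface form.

twuovixeziit

Rule 1 (intervocalic h-deletion): /h/ occurs between vowels /u/ and /o/, so it deletes. /twuhobikediid/ → twuobikediid.
Rule 2 (degemination): no segment meets the environment; /twuobikediid/ is unchanged.
Rule 3 (intervocalic spirantization): /b/ is a stop between vowels /o/ and /i/, so it spirantizes to the fricative [v]. /k/ is a stop between vowels /i/ and /e/, so it spirantizes to the fricative [x]. /d/ is a stop between vowels /e/ and /i/, so it spirantizes to the fricative [z]. /twuobikediid/ → twuovixeziid.
Rule 4 (final devoicing): /d/ is a voiced stop in word-final position, so it devoices to [t]. /twuovixeziid/ → twuovixeziit.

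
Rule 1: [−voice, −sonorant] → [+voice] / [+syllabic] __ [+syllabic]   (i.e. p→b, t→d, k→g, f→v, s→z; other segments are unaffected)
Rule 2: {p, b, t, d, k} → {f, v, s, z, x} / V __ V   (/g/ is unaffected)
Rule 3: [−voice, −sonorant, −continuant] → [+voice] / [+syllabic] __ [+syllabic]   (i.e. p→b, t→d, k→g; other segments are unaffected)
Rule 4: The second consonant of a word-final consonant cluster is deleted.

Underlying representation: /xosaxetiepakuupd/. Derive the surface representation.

Rule 1 (intervocalic voicing): /s/ is a voiceless obstruent between vowels /o/ and /a/, so it voices to [z]. /t/ is a voiceless obstruent between vowels /e/ and /i/, so it voices to [d]. /p/ is a voiceless obstruent between vowels /e/ and /a/, so it voices to [b]. /k/ is a voiceless obstruent between vowels /a/ and /u/, so it voices to [g]. /xosaxetiepakuupd/ → xozaxediebaguupd.
Rule 2 (intervocalic spirantization): /d/ is a stop between vowels /e/ and /i/, so it spirantizes to the fricative [z]. /b/ is a stop between vowels /e/ and /a/, so it spirantizes to the fricative [v]. /xozaxediebaguupd/ → xozaxezievaguupd.
Rule 3 (intervocalic voicing): no segment meets the environment; /xozaxezievaguupd/ is unchanged.
Rule 4 (final cluster simplification): /d/ is the second consonant of a word-final cluster /pd/, so it deletes. /xozaxezievaguupd/ → xozaxezievaguup.

xozaxezievaguup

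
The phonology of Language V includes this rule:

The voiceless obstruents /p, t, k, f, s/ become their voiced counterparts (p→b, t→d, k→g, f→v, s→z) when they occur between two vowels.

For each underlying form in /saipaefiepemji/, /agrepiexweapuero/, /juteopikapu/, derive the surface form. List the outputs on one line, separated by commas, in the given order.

saibaeviebemji, agrebiexweabuero, judeobigabu

/saipaefiepemji/: /p/ is a voiceless obstruent between vowels /i/ and /a/, so it voices to [b]. /f/ is a voiceless obstruent between vowels /e/ and /i/, so it voices to [v]. /p/ is a voiceless obstruent between vowels /e/ and /e/, so it voices to [b]. → [saibaeviebemji].
/agrepiexweapuero/: /p/ is a voiceless obstruent between vowels /e/ and /i/, so it voices to [b]. /p/ is a voiceless obstruent between vowels /a/ and /u/, so it voices to [b]. → [agrebiexweabuero].
/juteopikapu/: /t/ is a voiceless obstruent between vowels /u/ and /e/, so it voices to [d]. /p/ is a voiceless obstruent between vowels /o/ and /i/, so it voices to [b]. /k/ is a voiceless obstruent between vowels /i/ and /a/, so it voices to [g]. /p/ is a voiceless obstruent between vowels /a/ and /u/, so it voices to [b]. → [judeobigabu].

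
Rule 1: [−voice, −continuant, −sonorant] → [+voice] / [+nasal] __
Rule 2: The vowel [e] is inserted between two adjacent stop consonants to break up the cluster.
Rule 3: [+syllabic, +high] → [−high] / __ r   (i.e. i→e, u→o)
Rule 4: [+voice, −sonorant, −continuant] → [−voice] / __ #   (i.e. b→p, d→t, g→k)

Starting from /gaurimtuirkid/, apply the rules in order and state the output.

Rule 1 (post-nasal voicing): /t/ is a voiceless stop immediately after the nasal /m/, so it voices to [d]. /gaurimtuirkid/ → gaurimduirkid.
Rule 2 (stop-cluster e-epenthesis): no segment meets the environment; /gaurimduirkid/ is unchanged.
Rule 3 (pre-rhotic lowering): /u/ is a high vowel immediately before /r/, so it lowers to [o]. /i/ is a high vowel immediately before /r/, so it lowers to [e]. /gaurimduirkid/ → gaorimduerkid.
Rule 4 (final devoicing): /d/ is a voiced stop in word-final position, so it devoices to [t]. /gaorimduerkid/ → gaorimduerkit.

gaorimduerkit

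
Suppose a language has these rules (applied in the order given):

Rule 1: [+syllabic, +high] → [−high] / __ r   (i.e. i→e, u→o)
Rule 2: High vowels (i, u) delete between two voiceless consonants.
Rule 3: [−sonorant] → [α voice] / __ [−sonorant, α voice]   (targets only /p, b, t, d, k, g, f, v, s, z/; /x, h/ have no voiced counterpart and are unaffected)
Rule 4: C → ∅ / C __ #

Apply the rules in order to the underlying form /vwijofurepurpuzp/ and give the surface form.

Rule 1 (pre-rhotic lowering): /u/ is a high vowel immediately before /r/, so it lowers to [o]. /u/ is a high vowel immediately before /r/, so it lowers to [o]. /vwijofurepurpuzp/ → vwijoforeporpuzp.
Rule 2 (high vowel syncope): no segment meets the environment; /vwijoforeporpuzp/ is unchanged.
Rule 3 (regressive voicing assimilation): /z/ precedes the voiceless obstruent /p/, so it devoices to [s] by assimilation. /vwijoforeporpuzp/ → vwijoforeporpusp.
Rule 4 (final cluster simplification): /p/ is the second consonant of a word-final cluster /sp/, so it deletes. /vwijoforeporpusp/ → vwijoforeporpus.

vwijoforeporpus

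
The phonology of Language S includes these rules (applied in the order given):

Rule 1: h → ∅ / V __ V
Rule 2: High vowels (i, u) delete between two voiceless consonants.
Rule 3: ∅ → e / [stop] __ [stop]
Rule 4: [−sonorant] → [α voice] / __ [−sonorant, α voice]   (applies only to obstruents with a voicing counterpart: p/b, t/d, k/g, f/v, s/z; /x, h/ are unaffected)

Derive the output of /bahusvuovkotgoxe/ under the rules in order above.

bauzvuofkotegoxe

Rule 1 (intervocalic h-deletion): /h/ occurs between vowels /a/ and /u/, so it deletes. /bahusvuovkotgoxe/ → bausvuovkotgoxe.
Rule 2 (high vowel syncope): no segment meets the environment; /bausvuovkotgoxe/ is unchanged.
Rule 3 (stop-cluster e-epenthesis): /t/ and /g/ form a stop–stop cluster, so [e] is inserted between them. /bausvuovkotgoxe/ → bausvuovkotegoxe.
Rule 4 (regressive voicing assimilation): /s/ precedes the voiced obstruent /v/, so it voices to [z] by assimilation. /v/ precedes the voiceless obstruent /k/, so it devoices to [f] by assimilation. /bausvuovkotegoxe/ → bauzvuofkotegoxe.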